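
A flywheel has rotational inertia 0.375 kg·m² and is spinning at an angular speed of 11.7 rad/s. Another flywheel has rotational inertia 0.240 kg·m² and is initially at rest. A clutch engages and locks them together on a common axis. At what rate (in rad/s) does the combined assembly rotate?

|ω_f| ≈ 7.13 rad/s

No external torque acts about the common axis, so total angular momentum is conserved.
Taking A's sense as positive: L = (0.3750)(11.7) = 4.387 kg·m²·rad/s.
Combined I = 0.3750 + 0.2400 = 0.6150 kg·m².
ω_f = L / I = 4.387 / 0.6150 = 7.134 rad/s.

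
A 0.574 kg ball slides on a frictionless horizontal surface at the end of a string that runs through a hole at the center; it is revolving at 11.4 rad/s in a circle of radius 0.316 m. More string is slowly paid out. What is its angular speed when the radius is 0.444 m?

The constraining force is radial, so m r² ω about the center is conserved.
ω₂ = ω₁ (r₁/r₂)² = (11.4)(0.316/0.444)² = 5.774 rad/s.

ω₂ ≈ 5.77 rad/s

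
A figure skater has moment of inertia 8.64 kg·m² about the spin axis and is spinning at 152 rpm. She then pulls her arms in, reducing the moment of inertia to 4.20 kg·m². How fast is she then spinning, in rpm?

Angular momentum about the spin axis is conserved since the torque about it is zero.
ω₂ = I₁ω₁ / I₂ = (8.640)(152 rpm) / (4.200) = 312.7 rpm.

ω₂ ≈ 313 rpm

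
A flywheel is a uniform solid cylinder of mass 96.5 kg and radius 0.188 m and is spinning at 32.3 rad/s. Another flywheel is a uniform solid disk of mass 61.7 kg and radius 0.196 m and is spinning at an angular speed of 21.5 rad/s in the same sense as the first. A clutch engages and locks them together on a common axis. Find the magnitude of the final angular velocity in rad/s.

|ω_f| ≈ 27.9 rad/s

No external torque acts about the common axis, so total angular momentum is conserved.
Moments of inertia: I_A = ½(96.5)(0.188)² = 1.705 kg·m²; I_B = ½(61.7)(0.196)² = 1.185 kg·m².
Taking A's sense as positive: L = (1.705)(32.3) + (1.185)(21.5) = 80.56 kg·m²·rad/s.
Combined I = 1.705 + 1.185 = 2.890 kg·m².
ω_f = L / I = 80.56 / 2.890 = 27.87 rad/s.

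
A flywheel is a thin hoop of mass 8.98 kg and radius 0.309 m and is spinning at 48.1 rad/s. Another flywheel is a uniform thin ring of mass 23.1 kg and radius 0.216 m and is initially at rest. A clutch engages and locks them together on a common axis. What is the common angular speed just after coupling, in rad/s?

The coupling torques are internal; angular momentum about the shared axis is conserved.
Moments of inertia: I_A = (8.98)(0.309)² = 0.8574 kg·m²; I_B = (23.1)(0.216)² = 1.078 kg·m².
Taking A's sense as positive: L = (0.8574)(48.1) = 41.24 kg·m²·rad/s.
Combined I = 0.8574 + 1.078 = 1.935 kg·m².
ω_f = L / I = 41.24 / 1.935 = 21.31 rad/s.

|ω_f| ≈ 21.3 rad/s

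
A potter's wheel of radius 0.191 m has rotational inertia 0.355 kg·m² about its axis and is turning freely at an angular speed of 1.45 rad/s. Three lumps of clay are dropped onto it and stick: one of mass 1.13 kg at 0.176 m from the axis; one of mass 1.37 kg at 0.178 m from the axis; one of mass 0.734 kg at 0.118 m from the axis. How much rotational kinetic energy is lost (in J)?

energy lost ≈ 0.0746 J

The added mass arrives with no angular momentum about the axis, and any external torque about the axis is negligible, so the system's angular momentum is conserved.
Added inertia Σmr² = (1.13)(0.176)² + (1.37)(0.178)² + (0.734)(0.118)² = 0.08863 kg·m²; I_f = 0.3550 + 0.08863 = 0.4436 kg·m².
ω_f = I_p ω_i / I_f = (0.3550)(1.45) / 0.4436 = 1.160 rad/s.
KE_i = ½(0.3550)(1.450 rad/s)² = 0.3732 J; KE_f = ½(0.4436)(1.160)² = 0.2986 J.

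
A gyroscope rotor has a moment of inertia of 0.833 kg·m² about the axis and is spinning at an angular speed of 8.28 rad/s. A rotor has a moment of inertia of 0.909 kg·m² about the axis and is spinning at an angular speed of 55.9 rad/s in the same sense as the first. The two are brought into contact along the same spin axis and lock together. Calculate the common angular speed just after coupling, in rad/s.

No external torque acts about the common axis, so total angular momentum is conserved.
Taking A's sense as positive: L = (0.8330)(8.28) + (0.9090)(55.9) = 57.71 kg·m²·rad/s.
Combined I = 0.8330 + 0.9090 = 1.742 kg·m².
ω_f = L / I = 57.71 / 1.742 = 33.13 rad/s.

|ω_f| ≈ 33.1 rad/s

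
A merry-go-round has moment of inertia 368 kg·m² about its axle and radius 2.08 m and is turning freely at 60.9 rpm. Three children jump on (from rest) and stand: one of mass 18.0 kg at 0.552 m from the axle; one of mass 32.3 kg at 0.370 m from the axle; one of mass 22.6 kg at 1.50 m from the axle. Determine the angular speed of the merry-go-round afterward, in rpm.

ω_f ≈ 52.3 rpm

The added mass arrives with no angular momentum about the axle, and any external torque about the axle is negligible, so the system's angular momentum is conserved.
Added inertia Σmr² = (18.0)(0.552)² + (32.3)(0.370)² + (22.6)(1.50)² = 60.76 kg·m²; I_f = 368.0 + 60.76 = 428.8 kg·m².
ω_f = I_p ω_i / I_f = (368.0)(60.9) / 428.8 = 52.27 rpm.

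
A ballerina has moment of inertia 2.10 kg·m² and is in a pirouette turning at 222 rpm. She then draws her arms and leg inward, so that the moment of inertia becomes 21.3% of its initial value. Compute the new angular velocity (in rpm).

ω₂ ≈ 1040 rpm

Angular momentum about the spin axis is conserved since the torque about it is zero.
I₂ = 0.213 × 2.10 = 0.4473 kg·m².
ω₂ = I₁ω₁ / I₂ = (2.100)(222 rpm) / (0.4473) = 1042 rpm.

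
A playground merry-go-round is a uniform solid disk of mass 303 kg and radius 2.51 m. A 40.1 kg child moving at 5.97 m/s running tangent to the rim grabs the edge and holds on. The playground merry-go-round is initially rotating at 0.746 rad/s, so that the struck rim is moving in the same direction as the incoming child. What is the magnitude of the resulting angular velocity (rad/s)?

|ω_f| ≈ 1.09 rad/s

About the axle the impulsive forces during the collision are internal, so angular momentum about that axis is conserved.
I_p = ½(303)(2.51)² = 954.5 kg·m². Taking the sense of the child's angular momentum as positive, L_{child} = m v R = (40.1)(5.97)(2.51) = 600.9 kg·m²/s.
L_i = +I_p ω_p + m v R = +(954.5)(0.746) + 600.9 = 1313 kg·m²/s.
After sticking, I_f = I_p + m R² = 954.5 + (40.1)(2.51)² = 1207 kg·m².
ω_f = L_i / I_f = 1313 / 1207 = 1.088 rad/s.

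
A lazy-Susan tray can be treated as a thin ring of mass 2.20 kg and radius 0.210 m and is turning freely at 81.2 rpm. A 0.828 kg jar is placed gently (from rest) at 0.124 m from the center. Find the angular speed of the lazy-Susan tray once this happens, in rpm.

The added mass arrives with no angular momentum about the center, and any external torque about the center is negligible, so the system's angular momentum is conserved.
I_p = (2.20)(0.210)² = 0.09702 kg·m².
Added inertia Σmr² = (0.828)(0.124)² = 0.01273 kg·m²; I_f = 0.09702 + 0.01273 = 0.1098 kg·m².
ω_f = I_p ω_i / I_f = (0.09702)(81.2) / 0.1098 = 71.78 rpm.

ω_f ≈ 71.8 rpm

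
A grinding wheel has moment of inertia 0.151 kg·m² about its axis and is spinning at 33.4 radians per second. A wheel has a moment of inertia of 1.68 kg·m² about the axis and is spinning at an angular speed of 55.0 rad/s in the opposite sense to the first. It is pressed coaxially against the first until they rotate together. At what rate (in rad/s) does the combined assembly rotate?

|ω_f| ≈ 47.7 rad/s

No external torque acts about the common axis, so total angular momentum is conserved.
Taking A's sense as positive: L = (0.1510)(33.4) − (1.680)(55.0) = -87.36 kg·m²·rad/s.
Combined I = 0.1510 + 1.680 = 1.831 kg·m².
ω_f = L / I = -87.36 / 1.831 = -47.71 rad/s.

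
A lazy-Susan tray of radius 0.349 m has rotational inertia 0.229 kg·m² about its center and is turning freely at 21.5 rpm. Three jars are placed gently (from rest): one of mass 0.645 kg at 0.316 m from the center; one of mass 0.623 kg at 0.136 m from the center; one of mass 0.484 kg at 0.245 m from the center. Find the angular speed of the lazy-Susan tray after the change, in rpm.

ω_f ≈ 14.7 rpm

No external torque acts about the center; L_before = L_after.
Added inertia Σmr² = (0.645)(0.316)² + (0.623)(0.136)² + (0.484)(0.245)² = 0.1050 kg·m²; I_f = 0.2290 + 0.1050 = 0.3340 kg·m².
ω_f = I_p ω_i / I_f = (0.2290)(21.5) / 0.3340 = 14.74 rpm.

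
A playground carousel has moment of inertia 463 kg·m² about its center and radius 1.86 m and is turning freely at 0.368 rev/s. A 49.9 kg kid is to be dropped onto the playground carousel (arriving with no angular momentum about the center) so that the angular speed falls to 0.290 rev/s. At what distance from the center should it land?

No external torque acts about the center; L_before = L_after.
I_p ω_i = (I_p + m r²) ω_f ⇒ m r² = I_p(ω_i/ω_f − 1) = 463.0(0.368/0.290 − 1) = 124.5 kg·m².
r = √(124.5/49.9) = 1.580 m.

r ≈ 1.58 m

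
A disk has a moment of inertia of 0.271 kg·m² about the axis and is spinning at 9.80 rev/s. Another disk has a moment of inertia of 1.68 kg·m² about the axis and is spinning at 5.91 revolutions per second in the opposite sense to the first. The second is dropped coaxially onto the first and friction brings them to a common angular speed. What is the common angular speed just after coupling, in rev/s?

|ω_f| ≈ 3.73 rev/s

No external torque acts about the common axis, so total angular momentum is conserved.
Taking A's sense as positive: L = (0.2710)(9.80) − (1.680)(5.91) = -7.273 kg·m²·rev/s.
Combined I = 0.2710 + 1.680 = 1.951 kg·m².
ω_f = L / I = -7.273 / 1.951 = -3.728 rev/s.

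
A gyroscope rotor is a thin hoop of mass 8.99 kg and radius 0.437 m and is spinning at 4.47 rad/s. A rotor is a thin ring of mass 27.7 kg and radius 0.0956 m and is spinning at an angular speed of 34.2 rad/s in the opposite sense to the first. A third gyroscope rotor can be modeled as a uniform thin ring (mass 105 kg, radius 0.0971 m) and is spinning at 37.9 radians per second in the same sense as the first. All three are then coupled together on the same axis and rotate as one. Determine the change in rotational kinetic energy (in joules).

No external torque acts about the common axis, so total angular momentum is conserved.
Moments of inertia: I_A = (8.99)(0.437)² = 1.717 kg·m²; I_B = (27.7)(0.0956)² = 0.2532 kg·m²; I_C = (105)(0.0971)² = 0.9900 kg·m².
Taking A's sense as positive: L = (1.717)(4.47) − (0.2532)(34.2) + (0.9900)(37.9) = 36.54 kg·m²·rad/s.
Combined I = 1.717 + 0.2532 + 0.9900 = 2.960 kg·m².
ω_f = L / I = 36.54 / 2.960 = 12.34 rad/s.
KE_i = ½ΣIω² = 876.2 J; KE_f = ½(2.960)(12.34)² = 225.5 J.

ΔKE ≈ -651 J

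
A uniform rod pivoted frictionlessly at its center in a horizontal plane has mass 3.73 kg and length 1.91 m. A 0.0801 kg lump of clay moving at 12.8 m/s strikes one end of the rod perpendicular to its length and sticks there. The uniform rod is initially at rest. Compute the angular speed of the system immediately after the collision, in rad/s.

|ω_f| ≈ 0.811 rad/s

About the pivot the impulsive forces during the collision are internal, so angular momentum about that axis is conserved.
I_p = (1/12)(3.73)(1.91)² = 1.134 kg·m². Taking the sense of the lump of clay's angular momentum as positive, L_{lump} = m v R = (0.0801)(12.8)(1.91/2) = 0.9791 kg·m²/s.
L_i = 0 + 0.9791 = 0.9791 kg·m²/s.
After sticking, I_f = I_p + m R² = 1.134 + (0.0801)(1.91/2)² = 1.207 kg·m².
ω_f = L_i / I_f = 0.9791 / 1.207 = 0.8112 rad/s.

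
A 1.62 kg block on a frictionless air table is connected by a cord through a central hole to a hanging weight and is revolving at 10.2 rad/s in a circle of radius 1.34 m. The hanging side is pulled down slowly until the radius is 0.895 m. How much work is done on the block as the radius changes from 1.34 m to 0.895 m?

W ≈ 188 J

No torque about the axis ⇒ m r₁² ω₁ = m r₂² ω₂.
ω₂ = ω₁ (r₁/r₂)² = (10.2)(1.34/0.895)² = 22.86 rad/s.
W = ΔKE = ½m(v₂² − v₁²) = 187.9 J.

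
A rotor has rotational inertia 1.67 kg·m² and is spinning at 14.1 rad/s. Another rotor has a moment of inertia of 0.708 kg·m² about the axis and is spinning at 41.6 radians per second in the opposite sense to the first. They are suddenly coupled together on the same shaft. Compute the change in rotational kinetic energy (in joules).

ΔKE ≈ -771 J

The coupling torques are internal; angular momentum about the shared axis is conserved.
Taking A's sense as positive: L = (1.670)(14.1) − (0.7080)(41.6) = -5.906 kg·m²·rad/s.
Combined I = 1.670 + 0.7080 = 2.378 kg·m².
ω_f = L / I = -5.906 / 2.378 = -2.484 rad/s.
KE_i = ½ΣIω² = 778.6 J; KE_f = ½(2.378)(2.484)² = 7.334 J.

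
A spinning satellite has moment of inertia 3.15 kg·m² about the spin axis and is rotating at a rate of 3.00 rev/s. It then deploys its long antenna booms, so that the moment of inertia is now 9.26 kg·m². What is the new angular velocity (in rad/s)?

With no external torque about the axis, L is conserved: I₁ω₁ = I₂ω₂.
ω₂ = I₁ω₁ / I₂ = (3.150)(3.00 rev/s) / (9.260) = 1.021 rev/s = 6.412 rad/s.

ω₂ ≈ 6.41 rad/s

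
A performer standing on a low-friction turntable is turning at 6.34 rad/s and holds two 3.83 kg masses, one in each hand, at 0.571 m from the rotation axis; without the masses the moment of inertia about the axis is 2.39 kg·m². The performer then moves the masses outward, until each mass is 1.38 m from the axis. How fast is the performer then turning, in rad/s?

ω₂ ≈ 1.83 rad/s

No external torque acts about the spin axis, so angular momentum is conserved.
I₁ = 2.39 + 2(3.83)(0.571)² = 4.887 kg·m²; I₂ = 2.39 + 2(3.83)(1.38)² = 16.98 kg·m².
ω₂ = I₁ω₁ / I₂ = (4.887)(6.34 rad/s) / (16.98) = 1.825 rad/s.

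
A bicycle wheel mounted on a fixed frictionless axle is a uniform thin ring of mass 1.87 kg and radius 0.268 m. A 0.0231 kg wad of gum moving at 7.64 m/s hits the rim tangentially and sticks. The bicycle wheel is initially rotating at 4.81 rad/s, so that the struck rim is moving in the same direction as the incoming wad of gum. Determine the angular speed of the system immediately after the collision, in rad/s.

|ω_f| ≈ 5.10 rad/s

The axle reaction passes through the axle and exerts no torque about it; angular momentum about the axle is conserved through the impact.
I_p = (1.87)(0.268)² = 0.1343 kg·m². Taking the sense of the wad of gum's angular momentum as positive, L_{wad} = m v R = (0.0231)(7.64)(0.268) = 0.04730 kg·m²/s.
L_i = +I_p ω_p + m v R = +(0.1343)(4.81) + 0.04730 = 0.6933 kg·m²/s.
After sticking, I_f = I_p + m R² = 0.1343 + (0.0231)(0.268)² = 0.1360 kg·m².
ω_f = L_i / I_f = 0.6933 / 0.1360 = 5.099 rad/s.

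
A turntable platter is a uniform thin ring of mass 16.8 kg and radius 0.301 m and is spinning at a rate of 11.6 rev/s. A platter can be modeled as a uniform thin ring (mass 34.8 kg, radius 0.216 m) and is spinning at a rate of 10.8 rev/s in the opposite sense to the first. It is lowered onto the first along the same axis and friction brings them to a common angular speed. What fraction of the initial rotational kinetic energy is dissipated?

fraction ≈ 1.00

No external torque acts about the common axis, so total angular momentum is conserved.
Moments of inertia: I_A = (16.8)(0.301)² = 1.522 kg·m²; I_B = (34.8)(0.216)² = 1.624 kg·m².
Taking A's sense as positive: L = (1.522)(11.6) − (1.624)(10.8) = 0.1211 kg·m²·rev/s.
Combined I = 1.522 + 1.624 = 3.146 kg·m².
ω_f = L / I = 0.1211 / 3.146 = 0.03851 rev/s.
KE_i = ½ΣIω² = 7781 J; KE_f = ½(3.146)(0.2419)² = 0.09207 J.
Fraction dissipated = (KE_i − KE_f)/KE_i = 1.000.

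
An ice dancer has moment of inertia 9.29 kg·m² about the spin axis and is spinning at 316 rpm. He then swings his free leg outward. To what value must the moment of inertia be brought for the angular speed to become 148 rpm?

I₂ ≈ 19.8 kg·m²

With no external torque about the axis, L is conserved: I₁ω₁ = I₂ω₂.
I₂ = I₁ω₁ / ω₂ = (9.29)(316) / (148) = 19.84 kg·m².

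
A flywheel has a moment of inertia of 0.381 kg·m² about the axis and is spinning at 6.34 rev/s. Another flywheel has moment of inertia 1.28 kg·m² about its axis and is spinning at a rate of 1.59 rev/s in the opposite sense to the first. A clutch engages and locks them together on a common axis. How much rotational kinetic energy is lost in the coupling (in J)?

ΔKE lost ≈ 364 J

The coupling torques are internal; angular momentum about the shared axis is conserved.
Taking A's sense as positive: L = (0.3810)(6.34) − (1.280)(1.59) = 0.3803 kg·m²·rev/s.
Combined I = 0.3810 + 1.280 = 1.661 kg·m².
ω_f = L / I = 0.3803 / 1.661 = 0.2290 rev/s.
KE_i = ½ΣIω² = 366.2 J; KE_f = ½(1.661)(1.439)² = 1.719 J.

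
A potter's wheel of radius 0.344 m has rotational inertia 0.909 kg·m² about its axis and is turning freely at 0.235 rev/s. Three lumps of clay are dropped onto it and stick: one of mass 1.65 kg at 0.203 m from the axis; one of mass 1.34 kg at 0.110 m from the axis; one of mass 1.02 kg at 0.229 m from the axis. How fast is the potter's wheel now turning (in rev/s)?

The added mass arrives with no angular momentum about the axis, and any external torque about the axis is negligible, so the system's angular momentum is conserved.
Added inertia Σmr² = (1.65)(0.203)² + (1.34)(0.110)² + (1.02)(0.229)² = 0.1377 kg·m²; I_f = 0.9090 + 0.1377 = 1.047 kg·m².
ω_f = I_p ω_i / I_f = (0.9090)(0.235) / 1.047 = 0.2041 rev/s.

ω_f ≈ 0.204 rev/s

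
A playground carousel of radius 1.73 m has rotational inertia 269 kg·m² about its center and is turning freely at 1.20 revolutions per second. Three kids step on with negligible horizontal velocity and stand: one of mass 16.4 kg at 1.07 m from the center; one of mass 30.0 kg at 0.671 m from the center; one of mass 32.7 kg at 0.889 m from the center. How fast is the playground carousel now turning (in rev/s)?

ω_f ≈ 0.987 rev/s

No external torque acts about the center; L_before = L_after.
Added inertia Σmr² = (16.4)(1.07)² + (30.0)(0.671)² + (32.7)(0.889)² = 58.13 kg·m²; I_f = 269.0 + 58.13 = 327.1 kg·m².
ω_f = I_p ω_i / I_f = (269.0)(1.20) / 327.1 = 0.9868 rev/s.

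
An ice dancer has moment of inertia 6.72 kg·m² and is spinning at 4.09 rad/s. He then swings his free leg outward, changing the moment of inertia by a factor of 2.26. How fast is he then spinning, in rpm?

With no external torque about the axis, L is conserved: I₁ω₁ = I₂ω₂.
I₂ = 2.26 × 6.72 = 15.19 kg·m².
ω₂ = I₁ω₁ / I₂ = (6.720)(4.09 rad/s) / (15.19) = 1.810 rad/s = 17.28 rpm.

ω₂ ≈ 17.3 rpm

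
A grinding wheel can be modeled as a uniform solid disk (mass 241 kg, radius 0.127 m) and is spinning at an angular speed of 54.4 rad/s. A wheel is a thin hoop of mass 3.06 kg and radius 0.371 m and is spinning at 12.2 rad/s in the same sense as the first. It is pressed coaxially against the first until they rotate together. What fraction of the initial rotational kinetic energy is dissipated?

fraction ≈ 0.106

No external torque acts about the common axis, so total angular momentum is conserved.
Moments of inertia: I_A = ½(241)(0.127)² = 1.944 kg·m²; I_B = (3.06)(0.371)² = 0.4212 kg·m².
Taking A's sense as positive: L = (1.944)(54.4) + (0.4212)(12.2) = 110.9 kg·m²·rad/s.
Combined I = 1.944 + 0.4212 = 2.365 kg·m².
ω_f = L / I = 110.9 / 2.365 = 46.88 rad/s.
KE_i = ½ΣIω² = 2907 J; KE_f = ½(2.365)(46.88)² = 2599 J.
Fraction dissipated = (KE_i − KE_f)/KE_i = 0.1060.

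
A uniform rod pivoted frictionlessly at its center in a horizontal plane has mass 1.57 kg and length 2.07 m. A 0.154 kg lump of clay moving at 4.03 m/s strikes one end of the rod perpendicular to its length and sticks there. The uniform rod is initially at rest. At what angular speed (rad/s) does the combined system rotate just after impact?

|ω_f| ≈ 0.885 rad/s

About the pivot the impulsive forces during the collision are internal, so angular momentum about that axis is conserved.
I_p = (1/12)(1.57)(2.07)² = 0.5606 kg·m². Taking the sense of the lump of clay's angular momentum as positive, L_{lump} = m v R = (0.154)(4.03)(2.07/2) = 0.6423 kg·m²/s.
L_i = 0 + 0.6423 = 0.6423 kg·m²/s.
After sticking, I_f = I_p + m R² = 0.5606 + (0.154)(2.07/2)² = 0.7256 kg·m².
ω_f = L_i / I_f = 0.6423 / 0.7256 = 0.8853 rad/s.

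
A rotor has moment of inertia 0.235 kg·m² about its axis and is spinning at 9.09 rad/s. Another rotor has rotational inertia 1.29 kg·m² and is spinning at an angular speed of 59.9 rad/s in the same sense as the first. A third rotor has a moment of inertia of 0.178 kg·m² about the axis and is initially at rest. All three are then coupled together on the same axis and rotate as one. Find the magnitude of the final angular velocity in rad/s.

|ω_f| ≈ 46.6 rad/s

No external torque acts about the common axis, so total angular momentum is conserved.
Taking A's sense as positive: L = (0.2350)(9.09) + (1.290)(59.9) = 79.41 kg·m²·rad/s.
Combined I = 0.2350 + 1.290 + 0.1780 = 1.703 kg·m².
ω_f = L / I = 79.41 / 1.703 = 46.63 rad/s.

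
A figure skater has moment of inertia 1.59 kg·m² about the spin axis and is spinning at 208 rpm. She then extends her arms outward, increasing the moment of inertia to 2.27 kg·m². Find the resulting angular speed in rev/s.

Angular momentum about the spin axis is conserved since the torque about it is zero.
ω₂ = I₁ω₁ / I₂ = (1.590)(208 rpm) / (2.270) = 145.7 rpm = 2.428 rev/s.

ω₂ ≈ 2.43 rev/s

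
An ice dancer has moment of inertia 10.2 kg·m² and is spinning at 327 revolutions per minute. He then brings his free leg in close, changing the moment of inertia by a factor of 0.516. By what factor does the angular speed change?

No external torque acts about the spin axis, so angular momentum is conserved.
I₂ = 0.516 × 10.2 = 5.263 kg·m².
ω₂/ω₁ = I₁/I₂ = 10.20 / 5.263 = 1.938.

ω₂/ω₁ ≈ 1.94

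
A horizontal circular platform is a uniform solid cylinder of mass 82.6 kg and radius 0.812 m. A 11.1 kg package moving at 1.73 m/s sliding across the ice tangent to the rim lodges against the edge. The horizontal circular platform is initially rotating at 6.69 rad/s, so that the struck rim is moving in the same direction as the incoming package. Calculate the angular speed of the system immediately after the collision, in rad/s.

|ω_f| ≈ 5.72 rad/s

About the central axle the impulsive forces during the collision are internal, so angular momentum about that axis is conserved.
I_p = ½(82.6)(0.812)² = 27.23 kg·m². Taking the sense of the package's angular momentum as positive, L_{package} = m v R = (11.1)(1.73)(0.812) = 15.59 kg·m²/s.
L_i = +I_p ω_p + m v R = +(27.23)(6.69) + 15.59 = 197.8 kg·m²/s.
After sticking, I_f = I_p + m R² = 27.23 + (11.1)(0.812)² = 34.55 kg·m².
ω_f = L_i / I_f = 197.8 / 34.55 = 5.724 rad/s.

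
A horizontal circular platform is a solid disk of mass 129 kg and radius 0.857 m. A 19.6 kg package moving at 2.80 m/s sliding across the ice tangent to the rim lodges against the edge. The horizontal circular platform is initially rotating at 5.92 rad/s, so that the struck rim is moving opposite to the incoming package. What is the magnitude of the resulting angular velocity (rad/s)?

|ω_f| ≈ 3.78 rad/s

About the central axle the impulsive forces during the collision are internal, so angular momentum about that axis is conserved.
I_p = ½(129)(0.857)² = 47.37 kg·m². Taking the sense of the package's angular momentum as positive, L_{package} = m v R = (19.6)(2.80)(0.857) = 47.03 kg·m²/s.
L_i = −I_p ω_p + m v R = −(47.37)(5.92) + 47.03 = -233.4 kg·m²/s.
After sticking, I_f = I_p + m R² = 47.37 + (19.6)(0.857)² = 61.77 kg·m².
ω_f = L_i / I_f = -233.4 / 61.77 = -3.779 rad/s.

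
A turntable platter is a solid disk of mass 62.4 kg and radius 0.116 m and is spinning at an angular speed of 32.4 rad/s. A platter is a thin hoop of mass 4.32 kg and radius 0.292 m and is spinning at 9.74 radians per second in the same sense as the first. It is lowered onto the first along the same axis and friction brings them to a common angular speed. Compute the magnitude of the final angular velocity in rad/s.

|ω_f| ≈ 21.8 rad/s

No external torque acts about the common axis, so total angular momentum is conserved.
Moments of inertia: I_A = ½(62.4)(0.116)² = 0.4198 kg·m²; I_B = (4.32)(0.292)² = 0.3683 kg·m².
Taking A's sense as positive: L = (0.4198)(32.4) + (0.3683)(9.74) = 17.19 kg·m²·rad/s.
Combined I = 0.4198 + 0.3683 = 0.7882 kg·m².
ω_f = L / I = 17.19 / 0.7882 = 21.81 rad/s.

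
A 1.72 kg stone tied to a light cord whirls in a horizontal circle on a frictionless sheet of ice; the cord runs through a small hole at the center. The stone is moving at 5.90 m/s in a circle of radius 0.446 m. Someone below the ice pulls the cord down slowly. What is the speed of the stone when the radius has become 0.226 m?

The only horizontal force on the mass is along the cord (radial), so it exerts no torque about the hole and angular momentum m v r is conserved.
v₂ = v₁ r₁ / r₂ = (5.90)(0.446) / (0.226) = 11.64 m/s.

v₂ ≈ 11.6 m/s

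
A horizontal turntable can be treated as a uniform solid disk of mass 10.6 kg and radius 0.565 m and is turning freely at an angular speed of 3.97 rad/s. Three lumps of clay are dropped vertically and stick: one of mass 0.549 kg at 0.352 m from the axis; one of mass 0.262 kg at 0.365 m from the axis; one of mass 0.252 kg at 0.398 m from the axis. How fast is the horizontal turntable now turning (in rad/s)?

ω_f ≈ 3.66 rad/s

The added mass arrives with no angular momentum about the axis, and any external torque about the axis is negligible, so the system's angular momentum is conserved.
I_p = ½(10.6)(0.565)² = 1.692 kg·m².
Added inertia Σmr² = (0.549)(0.352)² + (0.262)(0.365)² + (0.252)(0.398)² = 0.1428 kg·m²; I_f = 1.692 + 0.1428 = 1.835 kg·m².
ω_f = I_p ω_i / I_f = (1.692)(3.97) / 1.835 = 3.661 rad/s.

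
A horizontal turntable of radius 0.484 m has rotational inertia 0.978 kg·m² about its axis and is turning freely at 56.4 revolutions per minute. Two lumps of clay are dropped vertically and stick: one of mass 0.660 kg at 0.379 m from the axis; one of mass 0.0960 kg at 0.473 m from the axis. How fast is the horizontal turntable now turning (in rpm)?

The added mass arrives with no angular momentum about the axis, and any external torque about the axis is negligible, so the system's angular momentum is conserved.
Added inertia Σmr² = (0.660)(0.379)² + (0.0960)(0.473)² = 0.1163 kg·m²; I_f = 0.9780 + 0.1163 = 1.094 kg·m².
ω_f = I_p ω_i / I_f = (0.9780)(56.4) / 1.094 = 50.41 rpm.

ω_f ≈ 50.4 rpm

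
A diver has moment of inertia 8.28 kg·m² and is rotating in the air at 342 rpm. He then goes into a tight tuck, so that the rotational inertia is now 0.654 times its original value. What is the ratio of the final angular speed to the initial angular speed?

No external torque acts about the spin axis, so angular momentum is conserved.
I₂ = 0.654 × 8.28 = 5.415 kg·m².
ω₂/ω₁ = I₁/I₂ = 8.280 / 5.415 = 1.529.

ω₂/ω₁ ≈ 1.53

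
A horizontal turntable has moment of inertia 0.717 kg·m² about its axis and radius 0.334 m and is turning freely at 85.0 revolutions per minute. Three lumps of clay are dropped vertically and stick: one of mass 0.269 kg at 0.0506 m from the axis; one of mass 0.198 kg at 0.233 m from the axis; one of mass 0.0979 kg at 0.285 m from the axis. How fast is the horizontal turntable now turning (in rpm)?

The added mass arrives with no angular momentum about the axis, and any external torque about the axis is negligible, so the system's angular momentum is conserved.
Added inertia Σmr² = (0.269)(0.0506)² + (0.198)(0.233)² + (0.0979)(0.285)² = 0.01939 kg·m²; I_f = 0.7170 + 0.01939 = 0.7364 kg·m².
ω_f = I_p ω_i / I_f = (0.7170)(85.0) / 0.7364 = 82.76 rpm.

ω_f ≈ 82.8 rpm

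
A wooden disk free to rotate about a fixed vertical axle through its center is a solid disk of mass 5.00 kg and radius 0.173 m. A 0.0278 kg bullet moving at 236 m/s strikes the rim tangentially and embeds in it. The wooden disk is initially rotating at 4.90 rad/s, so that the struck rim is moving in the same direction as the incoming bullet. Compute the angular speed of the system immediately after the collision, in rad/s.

|ω_f| ≈ 19.8 rad/s

About the axle the impulsive forces during the collision are internal, so angular momentum about that axis is conserved.
I_p = ½(5.00)(0.173)² = 0.07482 kg·m². Taking the sense of the bullet's angular momentum as positive, L_{bullet} = m v R = (0.0278)(236)(0.173) = 1.135 kg·m²/s.
L_i = +I_p ω_p + m v R = +(0.07482)(4.90) + 1.135 = 1.502 kg·m²/s.
After sticking, I_f = I_p + m R² = 0.07482 + (0.0278)(0.173)² = 0.07565 kg·m².
ω_f = L_i / I_f = 1.502 / 0.07565 = 19.85 rad/s.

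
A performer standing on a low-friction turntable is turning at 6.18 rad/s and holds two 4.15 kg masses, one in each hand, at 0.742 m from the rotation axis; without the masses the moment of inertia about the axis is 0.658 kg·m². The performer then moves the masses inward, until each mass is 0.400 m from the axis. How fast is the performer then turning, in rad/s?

ω₂ ≈ 16.3 rad/s

Angular momentum about the spin axis is conserved since the torque about it is zero.
I₁ = 0.658 + 2(4.15)(0.742)² = 5.228 kg·m²; I₂ = 0.658 + 2(4.15)(0.400)² = 1.986 kg·m².
ω₂ = I₁ω₁ / I₂ = (5.228)(6.18 rad/s) / (1.986) = 16.27 rad/s.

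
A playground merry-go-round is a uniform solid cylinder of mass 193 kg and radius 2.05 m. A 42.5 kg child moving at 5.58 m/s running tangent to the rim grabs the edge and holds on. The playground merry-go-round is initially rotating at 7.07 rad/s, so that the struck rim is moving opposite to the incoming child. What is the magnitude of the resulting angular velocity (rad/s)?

The axle reaction passes through the axle and exerts no torque about it; angular momentum about the axle is conserved through the impact.
I_p = ½(193)(2.05)² = 405.5 kg·m². Taking the sense of the child's angular momentum as positive, L_{child} = m v R = (42.5)(5.58)(2.05) = 486.2 kg·m²/s.
L_i = −I_p ω_p + m v R = −(405.5)(7.07) + 486.2 = -2381 kg·m²/s.
After sticking, I_f = I_p + m R² = 405.5 + (42.5)(2.05)² = 584.1 kg·m².
ω_f = L_i / I_f = -2381 / 584.1 = -4.076 rad/s.

|ω_f| ≈ 4.08 rad/s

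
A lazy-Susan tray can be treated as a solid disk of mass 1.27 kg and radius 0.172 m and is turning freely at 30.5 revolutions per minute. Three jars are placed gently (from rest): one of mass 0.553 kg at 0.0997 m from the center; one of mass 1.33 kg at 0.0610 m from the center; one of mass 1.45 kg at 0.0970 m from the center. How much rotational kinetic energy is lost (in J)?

energy lost ≈ 0.0538 J

No external torque acts about the center; L_before = L_after.
I_p = ½(1.27)(0.172)² = 0.01879 kg·m².
Added inertia Σmr² = (0.553)(0.0997)² + (1.33)(0.0610)² + (1.45)(0.0970)² = 0.02409 kg·m²; I_f = 0.01879 + 0.02409 = 0.04287 kg·m².
ω_f = I_p ω_i / I_f = (0.01879)(30.5) / 0.04287 = 13.36 rpm.
KE_i = ½(0.01879)(3.194 rad/s)² = 0.09582 J; KE_f = ½(0.04287)(1.399)² = 0.04198 J.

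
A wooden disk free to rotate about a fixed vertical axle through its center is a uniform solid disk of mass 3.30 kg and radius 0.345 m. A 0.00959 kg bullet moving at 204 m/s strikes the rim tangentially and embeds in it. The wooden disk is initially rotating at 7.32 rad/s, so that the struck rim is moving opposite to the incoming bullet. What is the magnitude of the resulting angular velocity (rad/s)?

|ω_f| ≈ 3.86 rad/s

About the axle the impulsive forces during the collision are internal, so angular momentum about that axis is conserved.
I_p = ½(3.30)(0.345)² = 0.1964 kg·m². Taking the sense of the bullet's angular momentum as positive, L_{bullet} = m v R = (0.00959)(204)(0.345) = 0.6749 kg·m²/s.
L_i = −I_p ω_p + m v R = −(0.1964)(7.32) + 0.6749 = -0.7626 kg·m²/s.
After sticking, I_f = I_p + m R² = 0.1964 + (0.00959)(0.345)² = 0.1975 kg·m².
ω_f = L_i / I_f = -0.7626 / 0.1975 = -3.861 rad/s.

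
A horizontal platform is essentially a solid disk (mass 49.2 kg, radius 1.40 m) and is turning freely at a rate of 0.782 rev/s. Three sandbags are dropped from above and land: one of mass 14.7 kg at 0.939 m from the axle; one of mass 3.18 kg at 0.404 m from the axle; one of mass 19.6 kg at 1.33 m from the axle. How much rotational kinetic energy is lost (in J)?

No external torque acts about the axle; L_before = L_after.
I_p = ½(49.2)(1.40)² = 48.22 kg·m².
Added inertia Σmr² = (14.7)(0.939)² + (3.18)(0.404)² + (19.6)(1.33)² = 48.15 kg·m²; I_f = 48.22 + 48.15 = 96.37 kg·m².
ω_f = I_p ω_i / I_f = (48.22)(0.782) / 96.37 = 0.3913 rev/s.
KE_i = ½(48.22)(4.913 rad/s)² = 582.0 J; KE_f = ½(96.37)(2.458)² = 291.2 J.

energy lost ≈ 291 J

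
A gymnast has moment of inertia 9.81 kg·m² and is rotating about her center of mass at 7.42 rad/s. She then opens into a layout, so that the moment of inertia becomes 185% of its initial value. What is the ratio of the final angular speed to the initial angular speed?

With no external torque about the axis, L is conserved: I₁ω₁ = I₂ω₂.
I₂ = 1.85 × 9.81 = 18.15 kg·m².
ω₂/ω₁ = I₁/I₂ = 9.810 / 18.15 = 0.5405.

ω₂/ω₁ ≈ 0.541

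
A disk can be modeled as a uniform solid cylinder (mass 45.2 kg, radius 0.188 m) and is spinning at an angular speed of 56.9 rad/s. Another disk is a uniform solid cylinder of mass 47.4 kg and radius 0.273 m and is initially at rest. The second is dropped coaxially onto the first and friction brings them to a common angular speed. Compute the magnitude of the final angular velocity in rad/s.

The coupling torques are internal; angular momentum about the shared axis is conserved.
Moments of inertia: I_A = ½(45.2)(0.188)² = 0.7988 kg·m²; I_B = ½(47.4)(0.273)² = 1.766 kg·m².
Taking A's sense as positive: L = (0.7988)(56.9) = 45.45 kg·m²·rad/s.
Combined I = 0.7988 + 1.766 = 2.565 kg·m².
ω_f = L / I = 45.45 / 2.565 = 17.72 rad/s.

|ω_f| ≈ 17.7 rad/s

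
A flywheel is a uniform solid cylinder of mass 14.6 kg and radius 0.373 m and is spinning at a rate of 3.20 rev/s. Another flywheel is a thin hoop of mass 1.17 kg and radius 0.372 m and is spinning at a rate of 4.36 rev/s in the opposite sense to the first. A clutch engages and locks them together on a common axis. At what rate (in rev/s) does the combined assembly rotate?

The coupling torques are internal; angular momentum about the shared axis is conserved.
Moments of inertia: I_A = ½(14.6)(0.373)² = 1.016 kg·m²; I_B = (1.17)(0.372)² = 0.1619 kg·m².
Taking A's sense as positive: L = (1.016)(3.20) − (0.1619)(4.36) = 2.544 kg·m²·rev/s.
Combined I = 1.016 + 0.1619 = 1.178 kg·m².
ω_f = L / I = 2.544 / 1.178 = 2.161 rev/s.

|ω_f| ≈ 2.16 rev/s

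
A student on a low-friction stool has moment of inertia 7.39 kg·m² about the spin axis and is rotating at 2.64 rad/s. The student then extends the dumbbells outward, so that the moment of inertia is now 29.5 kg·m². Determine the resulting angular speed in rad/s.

ω₂ ≈ 0.661 rad/s

Angular momentum about the spin axis is conserved since the torque about it is zero.
ω₂ = I₁ω₁ / I₂ = (7.390)(2.64 rad/s) / (29.50) = 0.6613 rad/s.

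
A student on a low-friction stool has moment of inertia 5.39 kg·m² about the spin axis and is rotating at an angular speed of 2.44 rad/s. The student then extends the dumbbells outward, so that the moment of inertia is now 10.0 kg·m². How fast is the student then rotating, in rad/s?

With no external torque about the axis, L is conserved: I₁ω₁ = I₂ω₂.
ω₂ = I₁ω₁ / I₂ = (5.390)(2.44 rad/s) / (10.00) = 1.315 rad/s.

ω₂ ≈ 1.32 rad/s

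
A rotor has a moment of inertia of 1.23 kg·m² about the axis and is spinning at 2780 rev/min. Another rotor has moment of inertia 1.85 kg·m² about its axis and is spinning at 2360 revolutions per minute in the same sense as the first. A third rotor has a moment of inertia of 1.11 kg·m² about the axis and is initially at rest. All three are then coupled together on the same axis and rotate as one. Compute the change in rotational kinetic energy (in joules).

ΔKE ≈ -29300 J

The coupling torques are internal; angular momentum about the shared axis is conserved.
Taking A's sense as positive: L = (1.230)(2780) + (1.850)(2360) = 7785 kg·m²·rpm.
Combined I = 1.230 + 1.850 + 1.110 = 4.190 kg·m².
ω_f = L / I = 7785 / 4.190 = 1858 rpm.
KE_i = ½ΣIω² = 1.086e+05 J; KE_f = ½(4.190)(194.6)² = 79320 J.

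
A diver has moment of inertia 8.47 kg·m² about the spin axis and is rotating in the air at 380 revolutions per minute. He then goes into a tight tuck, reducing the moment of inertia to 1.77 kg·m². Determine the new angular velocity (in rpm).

With no external torque about the axis, L is conserved: I₁ω₁ = I₂ω₂.
ω₂ = I₁ω₁ / I₂ = (8.470)(380 rpm) / (1.770) = 1818 rpm.

ω₂ ≈ 1820 rpm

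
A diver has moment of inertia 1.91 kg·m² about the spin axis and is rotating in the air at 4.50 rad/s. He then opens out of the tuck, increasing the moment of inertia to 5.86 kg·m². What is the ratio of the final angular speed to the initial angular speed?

With no external torque about the axis, L is conserved: I₁ω₁ = I₂ω₂.
ω₂/ω₁ = I₁/I₂ = 1.910 / 5.860 = 0.3259.

ω₂/ω₁ ≈ 0.326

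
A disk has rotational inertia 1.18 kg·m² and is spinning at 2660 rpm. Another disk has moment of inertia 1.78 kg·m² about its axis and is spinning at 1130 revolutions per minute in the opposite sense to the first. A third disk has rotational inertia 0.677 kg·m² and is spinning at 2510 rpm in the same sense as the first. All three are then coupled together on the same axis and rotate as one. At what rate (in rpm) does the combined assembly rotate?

|ω_f| ≈ 777 rpm

No external torque acts about the common axis, so total angular momentum is conserved.
Taking A's sense as positive: L = (1.180)(2660) − (1.780)(1130) + (0.6770)(2510) = 2827 kg·m²·rpm.
Combined I = 1.180 + 1.780 + 0.6770 = 3.637 kg·m².
ω_f = L / I = 2827 / 3.637 = 777.2 rpm.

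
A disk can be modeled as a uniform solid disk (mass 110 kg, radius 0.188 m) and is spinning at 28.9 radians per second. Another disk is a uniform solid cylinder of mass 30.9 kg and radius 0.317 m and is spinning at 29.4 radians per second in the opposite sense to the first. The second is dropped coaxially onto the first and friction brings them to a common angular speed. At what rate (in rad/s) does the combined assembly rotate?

No external torque acts about the common axis, so total angular momentum is conserved.
Moments of inertia: I_A = ½(110)(0.188)² = 1.944 kg·m²; I_B = ½(30.9)(0.317)² = 1.553 kg·m².
Taking A's sense as positive: L = (1.944)(28.9) − (1.553)(29.4) = 10.53 kg·m²·rad/s.
Combined I = 1.944 + 1.553 = 3.496 kg·m².
ω_f = L / I = 10.53 / 3.496 = 3.013 rad/s.

|ω_f| ≈ 3.01 rad/s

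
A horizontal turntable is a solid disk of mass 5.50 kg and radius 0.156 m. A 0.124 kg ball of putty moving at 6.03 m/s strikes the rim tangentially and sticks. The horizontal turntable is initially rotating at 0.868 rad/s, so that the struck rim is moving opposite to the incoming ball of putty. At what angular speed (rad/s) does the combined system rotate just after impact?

The axle reaction passes through the axle and exerts no torque about it; angular momentum about the axle is conserved through the impact.
I_p = ½(5.50)(0.156)² = 0.06692 kg·m². Taking the sense of the ball of putty's angular momentum as positive, L_{ball} = m v R = (0.124)(6.03)(0.156) = 0.1166 kg·m²/s.
L_i = −I_p ω_p + m v R = −(0.06692)(0.868) + 0.1166 = 0.05855 kg·m²/s.
After sticking, I_f = I_p + m R² = 0.06692 + (0.124)(0.156)² = 0.06994 kg·m².
ω_f = L_i / I_f = 0.05855 / 0.06994 = 0.8372 rad/s.

|ω_f| ≈ 0.837 rad/s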